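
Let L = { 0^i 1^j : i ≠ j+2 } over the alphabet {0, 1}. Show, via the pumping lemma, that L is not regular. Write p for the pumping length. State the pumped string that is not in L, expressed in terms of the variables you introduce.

0^{p+p!} 1^{p+p!-2}

Assume L is regular; let p be its pumping constant.
Choose w = 0^p 1^{p+p!-2}. Since p ≠ (p+p!-2)+2 = p+p!, w ∈ L; and |w| ≥ p.
By the pumping lemma, w = xyz with |xy| ≤ p and |y| > 0.
Because |xy| ≤ p and w begins with p copies of 0, we have y = 0^k with 1 ≤ k ≤ p.
Since 1 ≤ k ≤ p, k divides p!; set t = 1 + p!/k. Then xy^t z has p + (p!/k)·k = p + p! copies of 0. Now the 0-count is p+p! and (1-count)+2 = (p+p!-2)+2 = p+p!, so i ≠ j+2 fails. So xy^t z = 0^{p+p!} 1^{p+p!-2} ∉ L.
This contradicts the pumping lemma, so L is not regular.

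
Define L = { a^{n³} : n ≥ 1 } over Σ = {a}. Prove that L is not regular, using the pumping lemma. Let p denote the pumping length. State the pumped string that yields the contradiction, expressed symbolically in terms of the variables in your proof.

Assume L is regular. Let p be the pumping length given by the pumping lemma.
Take w = a^{p³} ∈ L with |w| = p³ ≥ p.
The pumping lemma gives a decomposition w = xyz where |xy| ≤ p and |y| > 0.
Then y = a^k for some k with 1 ≤ k ≤ p.
Pump with i = 2: xy^2z = a^{p³+k}. Since 1 ≤ k ≤ p, p³ < p³+k ≤ p³+p < p³+3p²+3p+1 = (p+1)³, so p³+k is not a perfect cube. So xy^2z ∉ L.
This is a contradiction; hence L is not regular.

a^{p³+k}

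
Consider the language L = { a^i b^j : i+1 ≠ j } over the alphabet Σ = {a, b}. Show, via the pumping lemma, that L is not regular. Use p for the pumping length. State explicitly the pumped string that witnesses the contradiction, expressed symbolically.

a^{p+p!} b^{p+p!+1}

Toward a contradiction, assume L is regular with pumping length p.
Choose w = a^p b^{p+p!+1}. Since p ≠ (p+p!+1)-1 = p+p!, w ∈ L; and |w| ≥ p.
By the pumping lemma, w = xyz with |xy| ≤ p and |y| ≥ 1.
Because |xy| ≤ p and w begins with p copies of a, we have y = a^k with 1 ≤ k ≤ p.
Since 1 ≤ k ≤ p, k divides p!; set t = 1 + p!/k. Then xy^t z has p + (p!/k)·k = p + p! copies of a. Now the a-count is p+p! and (b-count)-1 = (p+p!+1)-1 = p+p!, so i+1 ≠ j fails. So xy^t z = a^{p+p!} b^{p+p!+1} ∉ L.
Contradiction. Therefore L is not regular.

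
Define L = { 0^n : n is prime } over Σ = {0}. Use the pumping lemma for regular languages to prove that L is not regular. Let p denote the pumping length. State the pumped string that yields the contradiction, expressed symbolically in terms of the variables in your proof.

Assume L is regular; let p be its pumping constant.
Let q be a prime with q ≥ p+2 (infinitely many primes exist), and take w = 0^q ∈ L with |w| = q ≥ p.
Write w = xyz as guaranteed by the lemma, with |xy| ≤ p and y is nonempty.
Then y = 0^k for some k with 1 ≤ k ≤ p.
Since 1 ≤ k ≤ p, |xz| = q-k. Pump with i = q+1: |xy^{q+1}z| = (q-k)+(q+1)k = q+qk = q(1+k), which is composite (both factors ≥ 2). So xy^{q+1}z = 0^{q(1+k)} ∉ L.
This is a contradiction; hence L is not regular.

0^{q(1+k)}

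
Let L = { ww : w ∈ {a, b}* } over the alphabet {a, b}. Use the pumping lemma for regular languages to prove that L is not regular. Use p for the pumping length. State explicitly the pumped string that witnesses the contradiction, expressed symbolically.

Suppose for contradiction that L is regular, and let p be the pumping length.
Take w = a^p b^p a^p b^p = uu where u = a^pb^p; then w ∈ L and |w| = 4p ≥ p.
Write w = xyz as guaranteed by the lemma, with |xy| ≤ p and |y| ≥ 1.
The first p characters of w are a's, so xy (and hence y) consists only of a's. Write y = a^k, 1 ≤ k ≤ p.
Pump with i = 2: xy^2z = a^{p+k} b^p a^p b^p, of length 4p+k. Suppose this equals vv. The string starts with a and ends with b, so v does too; thus the boundary between the two copies of v is a b→a transition. There is exactly one such transition, at position 2p+k, so |v| = 2p+k and |vv| = 4p+2k ≠ 4p+k since k ≥ 1. So xy^2z ∉ L.
This is a contradiction; hence L is not regular.

a^{p+k} b^p a^p b^p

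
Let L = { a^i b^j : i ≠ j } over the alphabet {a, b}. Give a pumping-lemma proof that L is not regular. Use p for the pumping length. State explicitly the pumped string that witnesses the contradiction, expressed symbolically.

Assume L is regular; let p be its pumping constant.
Choose w = a^p b^{p+p!}. Since p ≠ p+p!, w ∈ L; and |w| ≥ p.
Write w = xyz as guaranteed by the lemma, with |xy| ≤ p and |y| ≥ 1.
Since the first p symbols of w are all a's and |xy| ≤ p, y lies entirely in the leading a-block: y = a^k for some k with 1 ≤ k ≤ p.
Since 1 ≤ k ≤ p, k divides p!; set t = 1 + p!/k. Then xy^t z has p + (p!/k)·k = p + p! copies of a. Now the a-count equals the b-count, so i ≠ j fails. So xy^t z = a^{p+p!} b^{p+p!} ∉ L.
This is a contradiction; hence L is not regular.

a^{p+p!} b^{p+p!}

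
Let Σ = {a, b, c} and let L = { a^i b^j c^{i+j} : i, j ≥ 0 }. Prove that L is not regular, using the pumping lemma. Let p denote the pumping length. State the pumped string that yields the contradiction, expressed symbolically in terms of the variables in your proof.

Assume L is regular. Let p be the pumping length given by the pumping lemma.
Take w = a^p b^p c^{2p} ∈ L (with i=j=p, i+j=2p), |w| = 4p ≥ p.
Write w = xyz as guaranteed by the lemma, with |xy| ≤ p and y is nonempty.
Because |xy| ≤ p and w begins with p copies of a, we have y = a^k with 1 ≤ k ≤ p.
Consider xy^2z = a^{p+k} b^p c^{2p}. Now the a- and b-counts sum to 2p+k, but the c-count is 2p ≠ 2p+k. So xy^2z ∉ L.
This is a contradiction; hence L is not regular.

a^{p+k} b^p c^{2p}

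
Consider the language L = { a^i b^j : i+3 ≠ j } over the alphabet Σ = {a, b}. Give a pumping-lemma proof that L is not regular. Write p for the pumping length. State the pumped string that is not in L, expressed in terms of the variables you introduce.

a^{p+p!} b^{p+p!+3}

Assume L is regular; let p be its pumping constant.
Choose w = a^p b^{p+p!+3}. Since p ≠ (p+p!+3)-3 = p+p!, w ∈ L; and |w| ≥ p.
Write w = xyz as guaranteed by the lemma, with |xy| ≤ p and |y| ≥ 1.
Because |xy| ≤ p and w begins with p copies of a, we have y = a^k with 1 ≤ k ≤ p.
Since 1 ≤ k ≤ p, k divides p!; set t = 1 + p!/k. Then xy^t z has p + (p!/k)·k = p + p! copies of a. Now the a-count is p+p! and (b-count)-3 = (p+p!+3)-3 = p+p!, so i+3 ≠ j fails. So xy^t z = a^{p+p!} b^{p+p!+3} ∉ L.
This contradicts the pumping lemma, so L is not regular.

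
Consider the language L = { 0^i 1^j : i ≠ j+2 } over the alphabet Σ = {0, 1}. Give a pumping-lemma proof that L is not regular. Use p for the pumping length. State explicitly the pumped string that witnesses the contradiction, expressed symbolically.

0^{p+p!} 1^{p+p!-2}

Assume L is regular. Let p be the pumping length given by the pumping lemma.
Choose w = 0^p 1^{p+p!-2}. Since p ≠ (p+p!-2)+2 = p+p!, w ∈ L; and |w| ≥ p.
By the pumping lemma, w = xyz with |xy| ≤ p and y is nonempty.
Because |xy| ≤ p and w begins with p copies of 0, we have y = 0^k with 1 ≤ k ≤ p.
Since 1 ≤ k ≤ p, k divides p!; set t = 1 + p!/k. Then xy^t z has p + (p!/k)·k = p + p! copies of 0. Now the 0-count is p+p! and (1-count)+2 = (p+p!-2)+2 = p+p!, so i ≠ j+2 fails. So xy^t z = 0^{p+p!} 1^{p+p!-2} ∉ L.
Contradiction. Therefore L is not regular.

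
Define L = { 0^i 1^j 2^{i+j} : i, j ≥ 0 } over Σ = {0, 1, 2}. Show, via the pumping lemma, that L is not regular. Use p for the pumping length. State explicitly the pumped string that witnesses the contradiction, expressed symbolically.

Assume L is regular. Let p be the pumping length given by the pumping lemma.
Take w = 0^p 1^p 2^{2p} ∈ L (with i=j=p, i+j=2p), |w| = 4p ≥ p.
Write w = xyz as guaranteed by the lemma, with |xy| ≤ p and |y| ≥ 1.
The first p characters of w are 0's, so xy (and hence y) consists only of 0's. Write y = 0^k, 1 ≤ k ≤ p.
Consider xy^2z = 0^{p+k} 1^p 2^{2p}. Now the 0- and 1-counts sum to 2p+k, but the 2-count is 2p ≠ 2p+k. So xy^2z ∉ L.
This contradicts the pumping lemma, so L is not regular.

0^{p+k} 1^p 2^{2p}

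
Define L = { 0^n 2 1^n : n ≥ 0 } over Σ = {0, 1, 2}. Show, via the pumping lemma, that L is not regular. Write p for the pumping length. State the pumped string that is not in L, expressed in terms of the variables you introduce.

0^{p+k} 2 1^p

Assume L is regular; let p be its pumping constant.
Take w = 0^p 2 1^p ∈ L with |w| = 2p+1 ≥ p.
Write w = xyz as guaranteed by the lemma, with |xy| ≤ p and |y| ≥ 1.
The first p characters of w are 0's, so xy (and hence y) consists only of 0's. Write y = 0^k, 1 ≤ k ≤ p.
Pump with i = 2: xy^2z = 0^{p+k} 2 1^p, which would require p+k = p. But k ≥ 1, so xy^2z ∉ L.
This contradicts the pumping lemma, so L is not regular.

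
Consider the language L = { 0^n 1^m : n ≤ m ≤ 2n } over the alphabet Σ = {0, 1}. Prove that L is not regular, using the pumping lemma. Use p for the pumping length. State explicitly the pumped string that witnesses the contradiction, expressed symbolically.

0^{p+k} 1^p

Assume L is regular; let p be its pumping constant.
Take w = 0^p 1^p ∈ L (since p ≤ p ≤ 2p), with |w| = 2p ≥ p.
Write w = xyz as guaranteed by the lemma, with |xy| ≤ p and |y| > 0.
Since the first p symbols of w are all 0's and |xy| ≤ p, y lies entirely in the leading 0-block: y = 0^k for some k with 1 ≤ k ≤ p.
Pump with i = 2: xy^2z = 0^{p+k} 1^p. Now n = p+k > p = m, so the condition n ≤ m fails. Thus xy^2z ∉ L.
This is a contradiction; hence L is not regular.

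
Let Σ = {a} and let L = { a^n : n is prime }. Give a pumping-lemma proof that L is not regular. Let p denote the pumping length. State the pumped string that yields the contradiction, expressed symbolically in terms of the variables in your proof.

a^{q(1+k)}

Assume L is regular; let p be its pumping constant.
Let q be a prime with q ≥ p+2 (infinitely many primes exist), and take w = a^q ∈ L with |w| = q ≥ p.
By the pumping lemma, w = xyz with |xy| ≤ p and y is nonempty.
Then y = a^k for some k with 1 ≤ k ≤ p.
Since 1 ≤ k ≤ p, |xz| = q-k. Pump with i = q+1: |xy^{q+1}z| = (q-k)+(q+1)k = q+qk = q(1+k), which is composite (both factors ≥ 2). So xy^{q+1}z = a^{q(1+k)} ∉ L.
This contradicts the pumping lemma, so L is not regular.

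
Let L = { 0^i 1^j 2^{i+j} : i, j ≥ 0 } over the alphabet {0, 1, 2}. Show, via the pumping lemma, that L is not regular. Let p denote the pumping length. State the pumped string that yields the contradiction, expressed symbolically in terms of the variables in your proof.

0^{p+k} 1^p 2^{2p}

Assume L is regular. Let p be the pumping length given by the pumping lemma.
Take w = 0^p 1^p 2^{2p} ∈ L (with i=j=p, i+j=2p), |w| = 4p ≥ p.
Write w = xyz as guaranteed by the lemma, with |xy| ≤ p and y is nonempty.
The first p characters of w are 0's, so xy (and hence y) consists only of 0's. Write y = 0^k, 1 ≤ k ≤ p.
Consider xy^2z = 0^{p+k} 1^p 2^{2p}. Now the 0- and 1-counts sum to 2p+k, but the 2-count is 2p ≠ 2p+k. So xy^2z ∉ L.
This contradicts the pumping lemma, so L is not regular.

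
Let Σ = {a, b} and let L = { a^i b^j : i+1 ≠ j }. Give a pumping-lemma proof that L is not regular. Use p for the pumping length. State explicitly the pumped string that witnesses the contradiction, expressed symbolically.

a^{p+p!} b^{p+p!+1}

Assume L is regular; let p be its pumping constant.
Choose w = a^p b^{p+p!+1}. Since p ≠ (p+p!+1)-1 = p+p!, w ∈ L; and |w| ≥ p.
Write w = xyz as guaranteed by the lemma, with |xy| ≤ p and |y| ≥ 1.
Because |xy| ≤ p and w begins with p copies of a, we have y = a^k with 1 ≤ k ≤ p.
Since 1 ≤ k ≤ p, k divides p!; set t = 1 + p!/k. Then xy^t z has p + (p!/k)·k = p + p! copies of a. Now the a-count is p+p! and (b-count)-1 = (p+p!+1)-1 = p+p!, so i+1 ≠ j fails. So xy^t z = a^{p+p!} b^{p+p!+1} ∉ L.
This contradicts the pumping lemma, so L is not regular.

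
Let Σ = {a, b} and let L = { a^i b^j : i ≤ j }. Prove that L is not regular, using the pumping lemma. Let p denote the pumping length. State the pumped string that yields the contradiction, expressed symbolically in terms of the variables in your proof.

Assume L is regular; let p be its pumping constant.
Choose w = a^p b^p ∈ L, with |w| = 2p ≥ p.
The pumping lemma gives a decomposition w = xyz where |xy| ≤ p and |y| ≥ 1.
Because |xy| ≤ p and w begins with p copies of a, we have y = a^k with 1 ≤ k ≤ p.
Consider xy^2z = a^{p+k} b^p. Since k ≥ 1, the a-count p+k exceeds the b-count p, so i ≤ j fails; thus xy^2z ∉ L.
This contradicts the pumping lemma, so L is not regular.

a^{p+k} b^p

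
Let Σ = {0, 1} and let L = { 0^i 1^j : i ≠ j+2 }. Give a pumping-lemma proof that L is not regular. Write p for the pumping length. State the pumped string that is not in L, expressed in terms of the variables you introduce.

0^{p+p!} 1^{p+p!-2}

Assume L is regular; let p be its pumping constant.
Choose w = 0^p 1^{p+p!-2}. Since p ≠ (p+p!-2)+2 = p+p!, w ∈ L; and |w| ≥ p.
By the pumping lemma, w = xyz with |xy| ≤ p and |y| ≥ 1.
Since the first p symbols of w are all 0's and |xy| ≤ p, y lies entirely in the leading 0-block: y = 0^k for some k with 1 ≤ k ≤ p.
Since 1 ≤ k ≤ p, k divides p!; set t = 1 + p!/k. Then xy^t z has p + (p!/k)·k = p + p! copies of 0. Now the 0-count is p+p! and (1-count)+2 = (p+p!-2)+2 = p+p!, so i ≠ j+2 fails. So xy^t z = 0^{p+p!} 1^{p+p!-2} ∉ L.
Contradiction. Therefore L is not regular.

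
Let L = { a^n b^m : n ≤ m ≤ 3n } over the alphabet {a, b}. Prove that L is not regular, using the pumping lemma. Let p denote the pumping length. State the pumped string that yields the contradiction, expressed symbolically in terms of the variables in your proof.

Assume L is regular. Let p be the pumping length given by the pumping lemma.
Take w = a^p b^p ∈ L (since p ≤ p ≤ 3p), with |w| = 2p ≥ p.
The pumping lemma gives a decomposition w = xyz where |xy| ≤ p and |y| ≥ 1.
Because |xy| ≤ p and w begins with p copies of a, we have y = a^k with 1 ≤ k ≤ p.
Pump with i = 2: xy^2z = a^{p+k} b^p. Now n = p+k > p = m, so the condition n ≤ m fails. Thus xy^2z ∉ L.
This is a contradiction; hence L is not regular.

a^{p+k} b^p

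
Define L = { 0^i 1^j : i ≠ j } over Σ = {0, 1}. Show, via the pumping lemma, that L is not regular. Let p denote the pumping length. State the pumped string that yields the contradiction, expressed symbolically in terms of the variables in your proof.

Assume L is regular; let p be its pumping constant.
Choose w = 0^p 1^{p+p!}. Since p ≠ p+p!, w ∈ L; and |w| ≥ p.
By the pumping lemma, w = xyz with |xy| ≤ p and |y| ≥ 1.
The first p characters of w are 0's, so xy (and hence y) consists only of 0's. Write y = 0^k, 1 ≤ k ≤ p.
Since 1 ≤ k ≤ p, k divides p!; set t = 1 + p!/k. Then xy^t z has p + (p!/k)·k = p + p! copies of 0. Now the 0-count equals the 1-count, so i ≠ j fails. So xy^t z = 0^{p+p!} 1^{p+p!} ∉ L.
Contradiction. Therefore L is not regular.

0^{p+p!} 1^{p+p!}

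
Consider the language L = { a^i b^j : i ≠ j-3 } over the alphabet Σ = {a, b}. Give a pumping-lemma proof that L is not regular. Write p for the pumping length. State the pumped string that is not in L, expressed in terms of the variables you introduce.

a^{p+p!} b^{p+p!+3}

Toward a contradiction, assume L is regular with pumping length p.
Choose w = a^p b^{p+p!+3}. Since p ≠ (p+p!+3)-3 = p+p!, w ∈ L; and |w| ≥ p.
Write w = xyz as guaranteed by the lemma, with |xy| ≤ p and |y| ≥ 1.
Since the first p symbols of w are all a's and |xy| ≤ p, y lies entirely in the leading a-block: y = a^k for some k with 1 ≤ k ≤ p.
Since 1 ≤ k ≤ p, k divides p!; set t = 1 + p!/k. Then xy^t z has p + (p!/k)·k = p + p! copies of a. Now the a-count is p+p! and (b-count)-3 = (p+p!+3)-3 = p+p!, so i ≠ j-3 fails. So xy^t z = a^{p+p!} b^{p+p!+3} ∉ L.
Contradiction. Therefore L is not regular.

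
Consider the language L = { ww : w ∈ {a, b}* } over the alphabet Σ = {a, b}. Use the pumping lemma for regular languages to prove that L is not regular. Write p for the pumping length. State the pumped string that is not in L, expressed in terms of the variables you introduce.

a^{p+k} b^p a^p b^p

Suppose for contradiction that L is regular, and let p be the pumping length.
Take w = a^p b^p a^p b^p = uu where u = a^pb^p; then w ∈ L and |w| = 4p ≥ p.
The pumping lemma gives a decomposition w = xyz where |xy| ≤ p and y is nonempty.
Because |xy| ≤ p and w begins with p copies of a, we have y = a^k with 1 ≤ k ≤ p.
Pump with i = 2: xy^2z = a^{p+k} b^p a^p b^p, of length 4p+k. Suppose this equals vv. The string starts with a and ends with b, so v does too; thus the boundary between the two copies of v is a b→a transition. There is exactly one such transition, at position 2p+k, so |v| = 2p+k and |vv| = 4p+2k ≠ 4p+k since k ≥ 1. So xy^2z ∉ L.
This is a contradiction; hence L is not regular.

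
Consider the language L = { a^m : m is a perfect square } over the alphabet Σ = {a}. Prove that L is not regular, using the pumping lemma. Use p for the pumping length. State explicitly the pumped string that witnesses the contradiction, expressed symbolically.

a^{p²+k}

Toward a contradiction, assume L is regular with pumping length p.
Take w = a^{p²} ∈ L with |w| = p² ≥ p.
Write w = xyz as guaranteed by the lemma, with |xy| ≤ p and |y| > 0.
Then y = a^k for some k with 1 ≤ k ≤ p.
Pump with i = 2: xy^2z = a^{p²+k}. Since 1 ≤ k ≤ p, p² < p²+k ≤ p²+p < (p+1)², so p²+k lies strictly between consecutive squares and is not a perfect square. So xy^2z ∉ L.
Contradiction. Therefore L is not regular.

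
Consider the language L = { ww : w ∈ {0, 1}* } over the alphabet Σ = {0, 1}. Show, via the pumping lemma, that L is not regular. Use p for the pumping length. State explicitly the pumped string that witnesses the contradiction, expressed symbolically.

Assume L is regular. Let p be the pumping length given by the pumping lemma.
Take w = 0^p 1^p 0^p 1^p = uu where u = 0^p1^p; then w ∈ L and |w| = 4p ≥ p.
The pumping lemma gives a decomposition w = xyz where |xy| ≤ p and |y| ≥ 1.
Because |xy| ≤ p and w begins with p copies of 0, we have y = 0^k with 1 ≤ k ≤ p.
Pump with i = 2: xy^2z = 0^{p+k} 1^p 0^p 1^p, of length 4p+k. Suppose this equals vv. The string starts with 0 and ends with 1, so v does too; thus the boundary between the two copies of v is a 1→0 transition. There is exactly one such transition, at position 2p+k, so |v| = 2p+k and |vv| = 4p+2k ≠ 4p+k since k ≥ 1. So xy^2z ∉ L.
Contradiction. Therefore L is not regular.

0^{p+k} 1^p 0^p 1^p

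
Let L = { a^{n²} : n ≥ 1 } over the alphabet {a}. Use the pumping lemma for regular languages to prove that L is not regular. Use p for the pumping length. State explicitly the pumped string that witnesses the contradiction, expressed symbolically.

a^{p²+k}

Suppose for contradiction that L is regular, and let p be the pumping length.
Take w = a^{p²} ∈ L with |w| = p² ≥ p.
By the pumping lemma, w = xyz with |xy| ≤ p and |y| > 0.
Then y = a^k for some k with 1 ≤ k ≤ p.
Pump with i = 2: xy^2z = a^{p²+k}. Since 1 ≤ k ≤ p, p² < p²+k ≤ p²+p < (p+1)², so p²+k lies strictly between consecutive squares and is not a perfect square. So xy^2z ∉ L.
This is a contradiction; hence L is not regular.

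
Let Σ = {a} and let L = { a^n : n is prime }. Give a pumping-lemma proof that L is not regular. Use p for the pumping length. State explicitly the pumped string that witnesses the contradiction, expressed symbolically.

Suppose for contradiction that L is regular, and let p be the pumping length.
Let q be a prime with q ≥ p+2 (infinitely many primes exist), and take w = a^q ∈ L with |w| = q ≥ p.
Write w = xyz as guaranteed by the lemma, with |xy| ≤ p and |y| > 0.
Then y = a^k for some k with 1 ≤ k ≤ p.
Since 1 ≤ k ≤ p, |xz| = q-k. Pump with i = q+1: |xy^{q+1}z| = (q-k)+(q+1)k = q+qk = q(1+k), which is composite (both factors ≥ 2). So xy^{q+1}z = a^{q(1+k)} ∉ L.
This contradicts the pumping lemma, so L is not regular.

a^{q(1+k)}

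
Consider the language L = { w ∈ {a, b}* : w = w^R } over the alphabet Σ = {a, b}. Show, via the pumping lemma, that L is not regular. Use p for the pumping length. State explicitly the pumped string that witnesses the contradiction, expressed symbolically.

Toward a contradiction, assume L is regular with pumping length p.
Take w = a^p b a^p, a palindrome of length 2p+1 ≥ p.
By the pumping lemma, w = xyz with |xy| ≤ p and y is nonempty.
Since the first p symbols of w are all a's and |xy| ≤ p, y lies entirely in the leading a-block: y = a^k for some k with 1 ≤ k ≤ p.
Pump with i = 2: xy^2z = a^{p+k} b a^p. Its reverse is a^p b a^{p+k}, which differs from xy^2z since k ≥ 1. So xy^2z is not a palindrome and xy^2z ∉ L.
Contradiction. Therefore L is not regular.

a^{p+k} b a^p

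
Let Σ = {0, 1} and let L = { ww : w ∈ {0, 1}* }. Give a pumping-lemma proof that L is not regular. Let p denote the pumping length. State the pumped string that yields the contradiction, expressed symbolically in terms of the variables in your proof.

0^{p+k} 1^p 0^p 1^p

Toward a contradiction, assume L is regular with pumping length p.
Take w = 0^p 1^p 0^p 1^p = uu where u = 0^p1^p; then w ∈ L and |w| = 4p ≥ p.
The pumping lemma gives a decomposition w = xyz where |xy| ≤ p and y is nonempty.
Because |xy| ≤ p and w begins with p copies of 0, we have y = 0^k with 1 ≤ k ≤ p.
Pump with i = 2: xy^2z = 0^{p+k} 1^p 0^p 1^p, of length 4p+k. Suppose this equals vv. The string starts with 0 and ends with 1, so v does too; thus the boundary between the two copies of v is a 1→0 transition. There is exactly one such transition, at position 2p+k, so |v| = 2p+k and |vv| = 4p+2k ≠ 4p+k since k ≥ 1. So xy^2z ∉ L.
This is a contradiction; hence L is not regular.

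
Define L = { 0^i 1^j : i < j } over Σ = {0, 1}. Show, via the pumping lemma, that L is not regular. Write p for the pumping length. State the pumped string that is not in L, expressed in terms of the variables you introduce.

Suppose for contradiction that L is regular, and let p be the pumping length.
Choose w = 0^p 1^{p+1} ∈ L, with |w| = 2p+1 ≥ p.
Write w = xyz as guaranteed by the lemma, with |xy| ≤ p and y is nonempty.
Because |xy| ≤ p and w begins with p copies of 0, we have y = 0^k with 1 ≤ k ≤ p.
Consider xy^2z = 0^{p+k} 1^{p+1}. Since k ≥ 1, the 0-count p+k is at least p+1, so i < j fails; thus xy^2z ∉ L.
This is a contradiction; hence L is not regular.

0^{p+k} 1^{p+1}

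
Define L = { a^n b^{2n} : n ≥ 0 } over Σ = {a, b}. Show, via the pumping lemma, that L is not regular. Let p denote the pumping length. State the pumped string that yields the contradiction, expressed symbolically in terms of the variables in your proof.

Assume L is regular; let p be its pumping constant.
Let w = a^p b^{2p} ∈ L; note |w| = 3p ≥ p.
Write w = xyz as guaranteed by the lemma, with |xy| ≤ p and y is nonempty.
The first p characters of w are a's, so xy (and hence y) consists only of a's. Write y = a^k, 1 ≤ k ≤ p.
Pump with i = 2: xy^2z = a^{p+k} b^{2p}. For this to lie in L we would need 2p = 2(p+k), which forces k = 0. But k ≥ 1, so xy^2z ∉ L.
Contradiction. Therefore L is not regular.

a^{p+k} b^{2p}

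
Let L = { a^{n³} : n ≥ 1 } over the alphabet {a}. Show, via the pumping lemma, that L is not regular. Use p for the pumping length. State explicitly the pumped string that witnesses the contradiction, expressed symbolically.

Suppose for contradiction that L is regular, and let p be the pumping length.
Take w = a^{p³} ∈ L with |w| = p³ ≥ p.
By the pumping lemma, w = xyz with |xy| ≤ p and y is nonempty.
Then y = a^k for some k with 1 ≤ k ≤ p.
Pump with i = 2: xy^2z = a^{p³+k}. Since 1 ≤ k ≤ p, p³ < p³+k ≤ p³+p < p³+3p²+3p+1 = (p+1)³, so p³+k is not a perfect cube. So xy^2z ∉ L.
This contradicts the pumping lemma, so L is not regular.

a^{p³+k}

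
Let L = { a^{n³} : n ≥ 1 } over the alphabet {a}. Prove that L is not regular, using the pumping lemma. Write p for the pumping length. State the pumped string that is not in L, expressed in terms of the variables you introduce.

Toward a contradiction, assume L is regular with pumping length p.
Take w = a^{p³} ∈ L with |w| = p³ ≥ p.
The pumping lemma gives a decomposition w = xyz where |xy| ≤ p and y is nonempty.
Then y = a^k for some k with 1 ≤ k ≤ p.
Pump with i = 2: xy^2z = a^{p³+k}. Since 1 ≤ k ≤ p, p³ < p³+k ≤ p³+p < p³+3p²+3p+1 = (p+1)³, so p³+k is not a perfect cube. So xy^2z ∉ L.
This contradicts the pumping lemma, so L is not regular.

a^{p³+k}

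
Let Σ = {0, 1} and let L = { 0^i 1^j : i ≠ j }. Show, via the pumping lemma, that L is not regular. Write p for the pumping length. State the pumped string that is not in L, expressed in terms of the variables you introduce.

Assume L is regular; let p be its pumping constant.
Choose w = 0^p 1^{p+p!}. Since p ≠ p+p!, w ∈ L; and |w| ≥ p.
Write w = xyz as guaranteed by the lemma, with |xy| ≤ p and |y| ≥ 1.
Since the first p symbols of w are all 0's and |xy| ≤ p, y lies entirely in the leading 0-block: y = 0^k for some k with 1 ≤ k ≤ p.
Since 1 ≤ k ≤ p, k divides p!; set t = 1 + p!/k. Then xy^t z has p + (p!/k)·k = p + p! copies of 0. Now the 0-count equals the 1-count, so i ≠ j fails. So xy^t z = 0^{p+p!} 1^{p+p!} ∉ L.
This is a contradiction; hence L is not regular.

0^{p+p!} 1^{p+p!}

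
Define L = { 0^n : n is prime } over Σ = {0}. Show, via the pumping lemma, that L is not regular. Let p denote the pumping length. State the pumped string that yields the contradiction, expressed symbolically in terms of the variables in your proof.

0^{q(1+k)}

Assume L is regular. Let p be the pumping length given by the pumping lemma.
Let q be a prime with q ≥ p+2 (infinitely many primes exist), and take w = 0^q ∈ L with |w| = q ≥ p.
The pumping lemma gives a decomposition w = xyz where |xy| ≤ p and y is nonempty.
Then y = 0^k for some k with 1 ≤ k ≤ p.
Since 1 ≤ k ≤ p, |xz| = q-k. Pump with i = q+1: |xy^{q+1}z| = (q-k)+(q+1)k = q+qk = q(1+k), which is composite (both factors ≥ 2). So xy^{q+1}z = 0^{q(1+k)} ∉ L.
This is a contradiction; hence L is not regular.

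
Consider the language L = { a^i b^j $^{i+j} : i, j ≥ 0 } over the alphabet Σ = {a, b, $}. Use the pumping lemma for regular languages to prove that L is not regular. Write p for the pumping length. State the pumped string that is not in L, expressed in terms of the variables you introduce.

Suppose for contradiction that L is regular, and let p be the pumping length.
Take w = a^p b^p $^{2p} ∈ L (with i=j=p, i+j=2p), |w| = 4p ≥ p.
The pumping lemma gives a decomposition w = xyz where |xy| ≤ p and y is nonempty.
Because |xy| ≤ p and w begins with p copies of a, we have y = a^k with 1 ≤ k ≤ p.
Consider xy^2z = a^{p+k} b^p $^{2p}. Now the a- and b-counts sum to 2p+k, but the $-count is 2p ≠ 2p+k. So xy^2z ∉ L.
This is a contradiction; hence L is not regular.

a^{p+k} b^p $^{2p}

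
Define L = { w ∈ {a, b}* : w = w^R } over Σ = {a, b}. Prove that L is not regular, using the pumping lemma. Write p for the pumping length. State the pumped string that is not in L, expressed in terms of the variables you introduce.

a^{p+k} b a^p

Assume L is regular. Let p be the pumping length given by the pumping lemma.
Take w = a^p b a^p, a palindrome of length 2p+1 ≥ p.
By the pumping lemma, w = xyz with |xy| ≤ p and y is nonempty.
Since the first p symbols of w are all a's and |xy| ≤ p, y lies entirely in the leading a-block: y = a^k for some k with 1 ≤ k ≤ p.
Pump with i = 2: xy^2z = a^{p+k} b a^p. Its reverse is a^p b a^{p+k}, which differs from xy^2z since k ≥ 1. So xy^2z is not a palindrome and xy^2z ∉ L.
This contradicts the pumping lemma, so L is not regular.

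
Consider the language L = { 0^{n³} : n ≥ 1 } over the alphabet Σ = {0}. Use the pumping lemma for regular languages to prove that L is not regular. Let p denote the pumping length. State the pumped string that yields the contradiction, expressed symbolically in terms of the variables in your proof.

0^{p³+k}

Assume L is regular. Let p be the pumping length given by the pumping lemma.
Take w = 0^{p³} ∈ L with |w| = p³ ≥ p.
By the pumping lemma, w = xyz with |xy| ≤ p and y is nonempty.
Then y = 0^k for some k with 1 ≤ k ≤ p.
Pump with i = 2: xy^2z = 0^{p³+k}. Since 1 ≤ k ≤ p, p³ < p³+k ≤ p³+p < p³+3p²+3p+1 = (p+1)³, so p³+k is not a perfect cube. So xy^2z ∉ L.
This contradicts the pumping lemma, so L is not regular.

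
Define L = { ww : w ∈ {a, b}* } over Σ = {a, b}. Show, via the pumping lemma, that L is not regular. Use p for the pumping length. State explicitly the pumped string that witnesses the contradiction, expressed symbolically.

a^{p+k} b^p a^p b^p

Suppose for contradiction that L is regular, and let p be the pumping length.
Take w = a^p b^p a^p b^p = uu where u = a^pb^p; then w ∈ L and |w| = 4p ≥ p.
The pumping lemma gives a decomposition w = xyz where |xy| ≤ p and |y| > 0.
Since the first p symbols of w are all a's and |xy| ≤ p, y lies entirely in the leading a-block: y = a^k for some k with 1 ≤ k ≤ p.
Pump with i = 2: xy^2z = a^{p+k} b^p a^p b^p, of length 4p+k. Suppose this equals vv. The string starts with a and ends with b, so v does too; thus the boundary between the two copies of v is a b→a transition. There is exactly one such transition, at position 2p+k, so |v| = 2p+k and |vv| = 4p+2k ≠ 4p+k since k ≥ 1. So xy^2z ∉ L.
Contradiction. Therefore L is not regular.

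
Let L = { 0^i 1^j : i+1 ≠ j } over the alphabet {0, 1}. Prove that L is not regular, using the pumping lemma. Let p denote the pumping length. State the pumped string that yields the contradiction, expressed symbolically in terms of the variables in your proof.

Assume L is regular; let p be its pumping constant.
Choose w = 0^p 1^{p+p!+1}. Since p ≠ (p+p!+1)-1 = p+p!, w ∈ L; and |w| ≥ p.
Write w = xyz as guaranteed by the lemma, with |xy| ≤ p and |y| > 0.
Because |xy| ≤ p and w begins with p copies of 0, we have y = 0^k with 1 ≤ k ≤ p.
Since 1 ≤ k ≤ p, k divides p!; set t = 1 + p!/k. Then xy^t z has p + (p!/k)·k = p + p! copies of 0. Now the 0-count is p+p! and (1-count)-1 = (p+p!+1)-1 = p+p!, so i+1 ≠ j fails. So xy^t z = 0^{p+p!} 1^{p+p!+1} ∉ L.
This is a contradiction; hence L is not regular.

0^{p+p!} 1^{p+p!+1}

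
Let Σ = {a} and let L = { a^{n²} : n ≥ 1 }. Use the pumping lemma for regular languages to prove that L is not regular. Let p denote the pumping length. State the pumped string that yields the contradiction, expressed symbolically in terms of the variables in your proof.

a^{p²+k}

Toward a contradiction, assume L is regular with pumping length p.
Take w = a^{p²} ∈ L with |w| = p² ≥ p.
The pumping lemma gives a decomposition w = xyz where |xy| ≤ p and y is nonempty.
Then y = a^k for some k with 1 ≤ k ≤ p.
Pump with i = 2: xy^2z = a^{p²+k}. Since 1 ≤ k ≤ p, p² < p²+k ≤ p²+p < (p+1)², so p²+k lies strictly between consecutive squares and is not a perfect square. So xy^2z ∉ L.
This contradicts the pumping lemma, so L is not regular.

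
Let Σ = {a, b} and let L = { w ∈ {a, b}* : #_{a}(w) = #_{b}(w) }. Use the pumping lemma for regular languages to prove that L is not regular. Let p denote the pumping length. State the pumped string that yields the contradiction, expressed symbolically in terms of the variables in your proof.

Assume L is regular; let p be its pumping constant.
Choose w = a^p b^p ∈ L with |w| = 2p ≥ p.
Write w = xyz as guaranteed by the lemma, with |xy| ≤ p and |y| ≥ 1.
Since the first p symbols of w are all a's and |xy| ≤ p, y lies entirely in the leading a-block: y = a^k for some k with 1 ≤ k ≤ p.
Pump with i = 2: xy^2z = a^{p+k} b^p has p+k occurrences of a but only p of b. Since k ≥ 1 the counts differ, so xy^2z ∉ L.
Contradiction. Therefore L is not regular.

a^{p+k} b^p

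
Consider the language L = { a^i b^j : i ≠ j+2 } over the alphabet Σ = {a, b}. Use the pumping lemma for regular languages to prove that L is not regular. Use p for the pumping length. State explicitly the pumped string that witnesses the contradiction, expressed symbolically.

a^{p+p!} b^{p+p!-2}

Assume L is regular; let p be its pumping constant.
Choose w = a^p b^{p+p!-2}. Since p ≠ (p+p!-2)+2 = p+p!, w ∈ L; and |w| ≥ p.
By the pumping lemma, w = xyz with |xy| ≤ p and |y| > 0.
Since the first p symbols of w are all a's and |xy| ≤ p, y lies entirely in the leading a-block: y = a^k for some k with 1 ≤ k ≤ p.
Since 1 ≤ k ≤ p, k divides p!; set t = 1 + p!/k. Then xy^t z has p + (p!/k)·k = p + p! copies of a. Now the a-count is p+p! and (b-count)+2 = (p+p!-2)+2 = p+p!, so i ≠ j+2 fails. So xy^t z = a^{p+p!} b^{p+p!-2} ∉ L.
This is a contradiction; hence L is not regular.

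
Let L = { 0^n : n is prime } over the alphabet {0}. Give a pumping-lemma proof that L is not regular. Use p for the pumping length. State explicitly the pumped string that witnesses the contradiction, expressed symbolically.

0^{q(1+k)}

Assume L is regular. Let p be the pumping length given by the pumping lemma.
Let q be a prime with q ≥ p+2 (infinitely many primes exist), and take w = 0^q ∈ L with |w| = q ≥ p.
By the pumping lemma, w = xyz with |xy| ≤ p and |y| > 0.
Then y = 0^k for some k with 1 ≤ k ≤ p.
Since 1 ≤ k ≤ p, |xz| = q-k. Pump with i = q+1: |xy^{q+1}z| = (q-k)+(q+1)k = q+qk = q(1+k), which is composite (both factors ≥ 2). So xy^{q+1}z = 0^{q(1+k)} ∉ L.
This is a contradiction; hence L is not regular.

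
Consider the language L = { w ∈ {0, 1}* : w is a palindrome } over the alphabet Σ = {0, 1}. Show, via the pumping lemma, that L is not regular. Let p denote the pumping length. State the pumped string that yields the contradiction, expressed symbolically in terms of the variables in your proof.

0^{p+k} 1 0^p

Toward a contradiction, assume L is regular with pumping length p.
Take w = 0^p 1 0^p, a palindrome of length 2p+1 ≥ p.
By the pumping lemma, w = xyz with |xy| ≤ p and |y| ≥ 1.
Since the first p symbols of w are all 0's and |xy| ≤ p, y lies entirely in the leading 0-block: y = 0^k for some k with 1 ≤ k ≤ p.
Pump with i = 2: xy^2z = 0^{p+k} 1 0^p. Its reverse is 0^p 1 0^{p+k}, which differs from xy^2z since k ≥ 1. So xy^2z is not a palindrome and xy^2z ∉ L.
Contradiction. Therefore L is not regular.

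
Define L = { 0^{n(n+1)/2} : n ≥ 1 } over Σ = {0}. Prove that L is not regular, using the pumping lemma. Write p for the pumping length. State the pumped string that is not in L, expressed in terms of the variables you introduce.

0^{p(p+1)/2+k}

Toward a contradiction, assume L is regular with pumping length p.
Take w = 0^{p(p+1)/2} ∈ L with |w| = p(p+1)/2 ≥ p.
Write w = xyz as guaranteed by the lemma, with |xy| ≤ p and |y| ≥ 1.
Then y = 0^k for some k with 1 ≤ k ≤ p.
Pump with i = 2: xy^2z = 0^{p(p+1)/2+k}. Since 1 ≤ k ≤ p, p(p+1)/2 < p(p+1)/2+k ≤ p(p+1)/2+p < (p+1)(p+2)/2, so p(p+1)/2+k is strictly between consecutive triangular numbers. So xy^2z ∉ L.
This is a contradiction; hence L is not regular.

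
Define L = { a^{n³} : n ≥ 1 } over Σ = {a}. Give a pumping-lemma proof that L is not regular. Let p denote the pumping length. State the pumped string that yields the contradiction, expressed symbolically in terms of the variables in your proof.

a^{p³+k}

Suppose for contradiction that L is regular, and let p be the pumping length.
Take w = a^{p³} ∈ L with |w| = p³ ≥ p.
Write w = xyz as guaranteed by the lemma, with |xy| ≤ p and y is nonempty.
Then y = a^k for some k with 1 ≤ k ≤ p.
Pump with i = 2: xy^2z = a^{p³+k}. Since 1 ≤ k ≤ p, p³ < p³+k ≤ p³+p < p³+3p²+3p+1 = (p+1)³, so p³+k is not a perfect cube. So xy^2z ∉ L.
Contradiction. Therefore L is not regular.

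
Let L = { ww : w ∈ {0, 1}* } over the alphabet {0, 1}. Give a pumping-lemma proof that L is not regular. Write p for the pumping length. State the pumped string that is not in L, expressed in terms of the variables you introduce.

Assume L is regular. Let p be the pumping length given by the pumping lemma.
Take w = 0^p 1^p 0^p 1^p = uu where u = 0^p1^p; then w ∈ L and |w| = 4p ≥ p.
The pumping lemma gives a decomposition w = xyz where |xy| ≤ p and |y| ≥ 1.
Because |xy| ≤ p and w begins with p copies of 0, we have y = 0^k with 1 ≤ k ≤ p.
Pump with i = 2: xy^2z = 0^{p+k} 1^p 0^p 1^p, of length 4p+k. Suppose this equals vv. The string starts with 0 and ends with 1, so v does too; thus the boundary between the two copies of v is a 1→0 transition. There is exactly one such transition, at position 2p+k, so |v| = 2p+k and |vv| = 4p+2k ≠ 4p+k since k ≥ 1. So xy^2z ∉ L.
This is a contradiction; hence L is not regular.

0^{p+k} 1^p 0^p 1^p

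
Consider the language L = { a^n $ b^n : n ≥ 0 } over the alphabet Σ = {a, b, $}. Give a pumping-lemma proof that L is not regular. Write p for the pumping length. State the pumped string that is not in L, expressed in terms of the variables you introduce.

Toward a contradiction, assume L is regular with pumping length p.
Take w = a^p $ b^p ∈ L with |w| = 2p+1 ≥ p.
Write w = xyz as guaranteed by the lemma, with |xy| ≤ p and |y| ≥ 1.
Because |xy| ≤ p and w begins with p copies of a, we have y = a^k with 1 ≤ k ≤ p.
Pump with i = 2: xy^2z = a^{p+k} $ b^p, which would require p+k = p. But k ≥ 1, so xy^2z ∉ L.
This contradicts the pumping lemma, so L is not regular.

a^{p+k} $ b^p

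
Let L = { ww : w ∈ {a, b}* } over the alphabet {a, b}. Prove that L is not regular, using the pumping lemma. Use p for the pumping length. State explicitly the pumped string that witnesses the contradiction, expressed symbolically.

Toward a contradiction, assume L is regular with pumping length p.
Take w = a^p b^p a^p b^p = uu where u = a^pb^p; then w ∈ L and |w| = 4p ≥ p.
The pumping lemma gives a decomposition w = xyz where |xy| ≤ p and |y| ≥ 1.
The first p characters of w are a's, so xy (and hence y) consists only of a's. Write y = a^k, 1 ≤ k ≤ p.
Pump with i = 2: xy^2z = a^{p+k} b^p a^p b^p, of length 4p+k. Suppose this equals vv. The string starts with a and ends with b, so v does too; thus the boundary between the two copies of v is a b→a transition. There is exactly one such transition, at position 2p+k, so |v| = 2p+k and |vv| = 4p+2k ≠ 4p+k since k ≥ 1. So xy^2z ∉ L.
Contradiction. Therefore L is not regular.

a^{p+k} b^p a^p b^p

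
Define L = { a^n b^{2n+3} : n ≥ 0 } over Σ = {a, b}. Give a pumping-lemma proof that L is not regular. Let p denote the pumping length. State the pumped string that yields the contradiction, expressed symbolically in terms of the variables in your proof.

Assume L is regular. Let p be the pumping length given by the pumping lemma.
Take w = a^p b^{2p+3}. Then w ∈ L and |w| = 3p+3 ≥ p.
By the pumping lemma, w = xyz with |xy| ≤ p and |y| ≥ 1.
Since the first p symbols of w are all a's and |xy| ≤ p, y lies entirely in the leading a-block: y = a^k for some k with 1 ≤ k ≤ p.
Pump with i = 2: xy^2z = a^{p+k} b^{2p+3}. For this to lie in L we would need 2p+3 = 2(p+k)+3, which forces k = 0. But k ≥ 1, so xy^2z ∉ L.
This is a contradiction; hence L is not regular.

a^{p+k} b^{2p+3}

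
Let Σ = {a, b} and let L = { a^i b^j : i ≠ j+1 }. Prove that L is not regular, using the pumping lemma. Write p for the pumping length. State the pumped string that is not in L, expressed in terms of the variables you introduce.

Assume L is regular. Let p be the pumping length given by the pumping lemma.
Choose w = a^p b^{p+p!-1}. Since p ≠ (p+p!-1)+1 = p+p!, w ∈ L; and |w| ≥ p.
Write w = xyz as guaranteed by the lemma, with |xy| ≤ p and y is nonempty.
Because |xy| ≤ p and w begins with p copies of a, we have y = a^k with 1 ≤ k ≤ p.
Since 1 ≤ k ≤ p, k divides p!; set t = 1 + p!/k. Then xy^t z has p + (p!/k)·k = p + p! copies of a. Now the a-count is p+p! and (b-count)+1 = (p+p!-1)+1 = p+p!, so i ≠ j+1 fails. So xy^t z = a^{p+p!} b^{p+p!-1} ∉ L.
This is a contradiction; hence L is not regular.

a^{p+p!} b^{p+p!-1}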